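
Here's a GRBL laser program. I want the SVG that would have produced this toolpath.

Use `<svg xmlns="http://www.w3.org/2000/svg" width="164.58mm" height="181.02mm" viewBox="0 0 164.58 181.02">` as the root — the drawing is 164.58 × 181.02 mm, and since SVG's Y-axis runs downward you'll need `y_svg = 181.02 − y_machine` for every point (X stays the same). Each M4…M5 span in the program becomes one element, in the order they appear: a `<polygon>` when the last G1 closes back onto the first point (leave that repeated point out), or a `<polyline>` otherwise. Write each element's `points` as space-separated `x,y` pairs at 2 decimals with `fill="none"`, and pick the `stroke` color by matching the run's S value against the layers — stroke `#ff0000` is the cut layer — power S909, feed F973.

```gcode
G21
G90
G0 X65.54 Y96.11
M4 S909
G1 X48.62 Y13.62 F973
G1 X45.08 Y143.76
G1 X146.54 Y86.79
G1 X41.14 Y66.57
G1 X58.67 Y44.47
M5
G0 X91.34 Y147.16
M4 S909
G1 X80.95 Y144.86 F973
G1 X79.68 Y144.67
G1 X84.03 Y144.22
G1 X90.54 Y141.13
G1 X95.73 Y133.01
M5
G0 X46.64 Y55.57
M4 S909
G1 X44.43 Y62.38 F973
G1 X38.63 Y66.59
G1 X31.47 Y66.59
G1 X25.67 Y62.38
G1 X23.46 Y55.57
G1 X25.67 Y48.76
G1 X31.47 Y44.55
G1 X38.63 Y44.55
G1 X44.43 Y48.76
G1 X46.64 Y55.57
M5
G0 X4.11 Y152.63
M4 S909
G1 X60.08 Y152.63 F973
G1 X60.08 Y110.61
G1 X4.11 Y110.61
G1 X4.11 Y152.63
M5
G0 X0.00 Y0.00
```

<svg xmlns="http://www.w3.org/2000/svg" width="164.58mm" height="181.02mm" viewBox="0 0 164.58 181.02">
  <polyline points="65.54,84.91 48.62,167.40 45.08,37.26 146.54,94.23 41.14,114.45 58.67,136.55" fill="none" stroke="#ff0000"/>
  <polyline points="91.34,33.86 80.95,36.16 79.68,36.35 84.03,36.80 90.54,39.89 95.73,48.01" fill="none" stroke="#ff0000"/>
  <polygon points="46.64,125.45 44.43,118.64 38.63,114.43 31.47,114.43 25.67,118.64 23.46,125.45 25.67,132.26 31.47,136.47 38.63,136.47 44.43,132.26" fill="none" stroke="#ff0000"/>
  <polygon points="4.11,28.39 60.08,28.39 60.08,70.41 4.11,70.41" fill="none" stroke="#ff0000"/>
</svg>

Each laser-on run becomes one SVG element. Flip Y back into SVG space with y_svg = 181.02 − y_machine. Every run uses S909, so all elements get stroke `#ff0000` (cut).

Run 1: The run is open, so emit a `<polyline>` with points (Y-flipped): 65.54,84.91 48.62,167.40 45.08,37.26 146.54,94.23 41.14,114.45 58.67,136.55.

Run 2: The run is open, so emit a `<polyline>` with points (Y-flipped): 91.34,33.86 80.95,36.16 79.68,36.35 84.03,36.80 90.54,39.89 95.73,48.01.

Run 3: The run returns to its start, so emit a `<polygon>` with points (Y-flipped): 46.64,125.45 44.43,118.64 38.63,114.43 31.47,114.43 25.67,118.64 23.46,125.45 25.67,132.26 31.47,136.47 38.63,136.47 44.43,132.26.

Run 4: The run returns to its start, so emit a `<polygon>` with points (Y-flipped): 4.11,28.39 60.08,28.39 60.08,70.41 4.11,70.41.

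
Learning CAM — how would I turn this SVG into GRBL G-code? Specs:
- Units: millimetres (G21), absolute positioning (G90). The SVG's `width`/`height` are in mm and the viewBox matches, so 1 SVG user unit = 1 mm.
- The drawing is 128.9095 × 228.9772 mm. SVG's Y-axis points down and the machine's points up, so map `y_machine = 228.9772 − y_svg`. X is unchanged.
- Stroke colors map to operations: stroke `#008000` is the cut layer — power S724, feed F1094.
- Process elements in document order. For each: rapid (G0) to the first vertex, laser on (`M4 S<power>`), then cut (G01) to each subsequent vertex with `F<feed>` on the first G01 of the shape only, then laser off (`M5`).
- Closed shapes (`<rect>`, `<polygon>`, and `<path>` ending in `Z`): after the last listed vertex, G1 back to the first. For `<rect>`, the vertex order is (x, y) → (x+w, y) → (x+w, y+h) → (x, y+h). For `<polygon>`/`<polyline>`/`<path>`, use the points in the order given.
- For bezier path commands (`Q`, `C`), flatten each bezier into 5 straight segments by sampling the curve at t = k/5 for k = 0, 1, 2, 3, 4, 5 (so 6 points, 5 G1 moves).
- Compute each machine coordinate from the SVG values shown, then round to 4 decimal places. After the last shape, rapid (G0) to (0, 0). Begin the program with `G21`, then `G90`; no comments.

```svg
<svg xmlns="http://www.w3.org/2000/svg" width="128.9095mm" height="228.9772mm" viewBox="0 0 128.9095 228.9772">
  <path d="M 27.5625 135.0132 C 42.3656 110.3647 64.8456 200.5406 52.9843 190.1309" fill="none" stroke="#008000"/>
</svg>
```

viewBox `0 0 128.9095 228.9772` with mm width/height → 1 unit = 1 mm. Flip: y_m = 228.9772 − y_svg.

**Shape 1** — `<path>` cubic bezier, stroke `#008000` → cut (S724, F1094). Control points (SVG): P0=(27.5625,135.0132), P1=(42.3656,110.3647), P2=(64.8456,200.5406), P3=(52.9843,190.1309); sampled at t=k/5. Machine vertices: (27.5625,93.9640) → (37.0294,96.6975) → (46.3220,82.2127) → (53.4232,60.8495) → (56.3163,42.9475) → (52.9843,38.8463). Open path.

G21
G90
G0 X27.5625 Y93.9640
M4 S724
G01 X37.0294 Y96.6975 F1094
G01 X46.3220 Y82.2127
G01 X53.4232 Y60.8495
G01 X56.3163 Y42.9475
G01 X52.9843 Y38.8463
M5
G0 X0.0000 Y0.0000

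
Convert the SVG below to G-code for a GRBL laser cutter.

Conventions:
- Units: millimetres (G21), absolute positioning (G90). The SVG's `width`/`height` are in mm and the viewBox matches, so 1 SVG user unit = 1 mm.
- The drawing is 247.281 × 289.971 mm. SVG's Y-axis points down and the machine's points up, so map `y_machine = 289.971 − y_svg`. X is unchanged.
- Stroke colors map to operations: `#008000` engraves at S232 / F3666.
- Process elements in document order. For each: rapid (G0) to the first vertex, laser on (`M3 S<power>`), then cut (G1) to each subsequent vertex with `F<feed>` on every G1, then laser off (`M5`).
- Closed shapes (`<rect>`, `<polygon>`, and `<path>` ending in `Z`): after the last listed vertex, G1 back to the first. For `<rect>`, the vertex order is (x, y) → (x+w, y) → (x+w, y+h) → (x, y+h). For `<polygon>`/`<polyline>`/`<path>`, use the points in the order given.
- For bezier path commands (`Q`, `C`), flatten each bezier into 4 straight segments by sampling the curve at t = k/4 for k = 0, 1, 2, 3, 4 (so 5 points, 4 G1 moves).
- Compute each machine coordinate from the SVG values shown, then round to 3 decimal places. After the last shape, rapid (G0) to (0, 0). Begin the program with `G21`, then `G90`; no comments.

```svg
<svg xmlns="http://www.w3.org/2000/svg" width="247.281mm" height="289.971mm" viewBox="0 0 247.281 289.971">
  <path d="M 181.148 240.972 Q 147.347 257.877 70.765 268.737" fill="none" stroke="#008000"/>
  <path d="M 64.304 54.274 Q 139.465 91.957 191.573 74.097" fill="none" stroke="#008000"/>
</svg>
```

viewBox `0 0 247.281 289.971` with mm width/height → 1 unit = 1 mm. Flip: y_m = 289.971 − y_svg.

**Shape 1** — `<path>` quadratic bezier, stroke `#008000` → engrave (S232, F3666). Control points (SVG): P0=(181.148,240.972), P1=(147.347,257.877), P2=(70.765,268.737); sampled at t=k/4. Machine vertices: (181.148,48.999) → (161.574,40.924) → (136.652,33.605) → (106.382,27.042) → (70.765,21.234). Open path.

**Shape 2** — `<path>` quadratic bezier, stroke `#008000` → engrave (S232, F3666). Control points (SVG): P0=(64.304,54.274), P1=(139.465,91.957), P2=(191.573,74.097); sampled at t=k/4. Machine vertices: (64.304,235.697) → (100.444,220.327) → (133.702,211.900) → (164.078,210.415) → (191.573,215.874). Open path.

G21
G90
G0 X181.148 Y48.999
M3 S232
G1 X161.574 Y40.924 F3666
G1 X136.652 Y33.605 F3666
G1 X106.382 Y27.042 F3666
G1 X70.765 Y21.234 F3666
M5
G0 X64.304 Y235.697
M3 S232
G1 X100.444 Y220.327 F3666
G1 X133.702 Y211.900 F3666
G1 X164.078 Y210.415 F3666
G1 X191.573 Y215.874 F3666
M5
G0 X0.000 Y0.000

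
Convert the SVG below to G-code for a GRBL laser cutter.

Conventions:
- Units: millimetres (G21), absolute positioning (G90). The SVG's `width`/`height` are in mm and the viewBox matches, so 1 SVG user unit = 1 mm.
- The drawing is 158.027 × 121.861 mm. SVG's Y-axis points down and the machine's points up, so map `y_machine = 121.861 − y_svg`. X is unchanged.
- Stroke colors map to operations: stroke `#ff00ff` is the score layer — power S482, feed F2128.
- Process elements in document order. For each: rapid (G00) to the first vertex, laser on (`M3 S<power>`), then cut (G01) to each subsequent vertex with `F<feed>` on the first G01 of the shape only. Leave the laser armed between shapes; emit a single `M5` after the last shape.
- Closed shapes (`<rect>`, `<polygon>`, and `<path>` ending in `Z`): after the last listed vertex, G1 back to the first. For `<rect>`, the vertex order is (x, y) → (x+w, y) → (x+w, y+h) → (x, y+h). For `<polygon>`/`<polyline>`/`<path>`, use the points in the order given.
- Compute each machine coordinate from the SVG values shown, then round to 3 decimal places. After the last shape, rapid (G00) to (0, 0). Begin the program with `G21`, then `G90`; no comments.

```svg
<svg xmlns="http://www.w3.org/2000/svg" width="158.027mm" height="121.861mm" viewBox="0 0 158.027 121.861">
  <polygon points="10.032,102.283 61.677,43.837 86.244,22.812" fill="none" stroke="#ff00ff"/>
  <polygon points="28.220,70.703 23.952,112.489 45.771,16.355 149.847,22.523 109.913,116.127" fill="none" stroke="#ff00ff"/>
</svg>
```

1 u = 1 mm; y_m = 121.861 − y.

[1] `<polygon>` closed polygon, #ff00ff→score S482 F2128: (10.032,19.578) → (61.677,78.024) → (86.244,99.049) → (10.032,19.578) (closed)

[2] `<polygon>` closed polygon, #ff00ff→score S482 F2128: (28.220,51.158) → (23.952,9.372) → (45.771,105.506) → (149.847,99.338) → (109.913,5.734) → (28.220,51.158) (closed)

G21
G90
G00 X10.032 Y19.578
M3 S482
G01 X61.677 Y78.024 F2128
G01 X86.244 Y99.049
G01 X10.032 Y19.578
G00 X28.220 Y51.158
M3 S482
G01 X23.952 Y9.372 F2128
G01 X45.771 Y105.506
G01 X149.847 Y99.338
G01 X109.913 Y5.734
G01 X28.220 Y51.158
M5
G00 X0.000 Y0.000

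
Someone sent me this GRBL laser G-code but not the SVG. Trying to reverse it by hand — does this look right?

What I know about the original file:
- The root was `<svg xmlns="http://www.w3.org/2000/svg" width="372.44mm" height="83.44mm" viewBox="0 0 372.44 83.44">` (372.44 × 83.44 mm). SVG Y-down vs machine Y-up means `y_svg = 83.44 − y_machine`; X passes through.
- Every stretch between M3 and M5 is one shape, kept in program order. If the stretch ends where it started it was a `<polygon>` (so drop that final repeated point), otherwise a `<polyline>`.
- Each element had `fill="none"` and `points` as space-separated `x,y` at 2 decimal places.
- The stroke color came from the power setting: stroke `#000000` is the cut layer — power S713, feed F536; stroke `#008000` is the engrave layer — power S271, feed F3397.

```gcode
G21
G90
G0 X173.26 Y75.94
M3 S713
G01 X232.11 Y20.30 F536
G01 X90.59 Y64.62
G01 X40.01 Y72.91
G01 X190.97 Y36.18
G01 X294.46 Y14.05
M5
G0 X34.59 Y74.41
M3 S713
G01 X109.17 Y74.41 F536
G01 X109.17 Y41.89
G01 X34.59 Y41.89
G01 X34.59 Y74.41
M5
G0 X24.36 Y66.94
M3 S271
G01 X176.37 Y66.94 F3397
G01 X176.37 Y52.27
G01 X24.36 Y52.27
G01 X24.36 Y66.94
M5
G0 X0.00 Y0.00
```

Each laser-on run becomes one SVG element. Flip Y back into SVG space with y_svg = 83.44 − y_machine.

Run 1: the run's S713 means `#000000` (cut). The run is open, so emit a `<polyline>` with points (Y-flipped): 173.26,7.50 232.11,63.14 90.59,18.82 40.01,10.53 190.97,47.26 294.46,69.39.

Run 2: S713 ⇒ cut layer `#000000`. The run returns to its start, so emit a `<polygon>` with points (Y-flipped): 34.59,9.03 109.17,9.03 109.17,41.55 34.59,41.55.

Run 3: power S271 maps to stroke `#008000` (engrave). The run returns to its start, so emit a `<polygon>` with points (Y-flipped): 24.36,16.50 176.37,16.50 176.37,31.17 24.36,31.17.

<svg xmlns="http://www.w3.org/2000/svg" width="372.44mm" height="83.44mm" viewBox="0 0 372.44 83.44">
  <polyline points="173.26,7.50 232.11,63.14 90.59,18.82 40.01,10.53 190.97,47.26 294.46,69.39" fill="none" stroke="#000000"/>
  <polygon points="34.59,9.03 109.17,9.03 109.17,41.55 34.59,41.55" fill="none" stroke="#000000"/>
  <polygon points="24.36,16.50 176.37,16.50 176.37,31.17 24.36,31.17" fill="none" stroke="#008000"/>
</svg>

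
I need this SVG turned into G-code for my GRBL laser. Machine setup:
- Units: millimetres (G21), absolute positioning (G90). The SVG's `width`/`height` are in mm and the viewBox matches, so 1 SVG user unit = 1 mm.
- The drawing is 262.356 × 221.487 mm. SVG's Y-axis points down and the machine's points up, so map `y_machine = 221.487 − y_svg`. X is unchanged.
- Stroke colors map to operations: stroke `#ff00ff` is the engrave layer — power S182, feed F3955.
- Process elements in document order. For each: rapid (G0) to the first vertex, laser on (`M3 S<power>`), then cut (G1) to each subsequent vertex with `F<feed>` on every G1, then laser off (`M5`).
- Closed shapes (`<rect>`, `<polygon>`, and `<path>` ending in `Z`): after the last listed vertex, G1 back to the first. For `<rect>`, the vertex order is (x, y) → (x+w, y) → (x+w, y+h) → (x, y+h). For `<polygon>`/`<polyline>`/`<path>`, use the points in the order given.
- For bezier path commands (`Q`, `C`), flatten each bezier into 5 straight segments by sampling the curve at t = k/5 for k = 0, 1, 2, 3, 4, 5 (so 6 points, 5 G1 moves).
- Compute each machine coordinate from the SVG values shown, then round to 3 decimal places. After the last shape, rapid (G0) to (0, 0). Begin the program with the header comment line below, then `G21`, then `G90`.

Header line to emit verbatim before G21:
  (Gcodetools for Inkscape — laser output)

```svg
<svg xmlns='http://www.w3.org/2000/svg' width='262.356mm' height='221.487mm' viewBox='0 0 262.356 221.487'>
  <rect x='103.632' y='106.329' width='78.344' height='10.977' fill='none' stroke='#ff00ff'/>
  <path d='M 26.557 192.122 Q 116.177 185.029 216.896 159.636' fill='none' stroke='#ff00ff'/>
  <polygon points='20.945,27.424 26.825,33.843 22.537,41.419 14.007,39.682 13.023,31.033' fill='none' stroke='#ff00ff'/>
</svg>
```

1 u = 1 mm; y_m = 221.487 − y.

[1] `<rect>` rectangle, #ff00ff→engrave S182 F3955: (103.632,115.158) → (181.976,115.158) → (181.976,104.181) → (103.632,104.181) → (103.632,115.158) (closed)

[2] `<path>` quadratic bezier, #ff00ff→engrave S182 F3955: (26.557,29.365) → (62.849,32.934) → (100.029,37.967) → (138.097,44.465) → (177.052,52.426) → (216.896,61.851)

[3] `<polygon>` regular polygon, #ff00ff→engrave S182 F3955: (20.945,194.063) → (26.825,187.644) → (22.537,180.068) → (14.007,181.805) → (13.023,190.454) → (20.945,194.063) (closed)

(Gcodetools for Inkscape — laser output)
G21
G90
G0 X103.632 Y115.158
M3 S182
G1 X181.976 Y115.158 F3955
G1 X181.976 Y104.181 F3955
G1 X103.632 Y104.181 F3955
G1 X103.632 Y115.158 F3955
M5
G0 X26.557 Y29.365
M3 S182
G1 X62.849 Y32.934 F3955
G1 X100.029 Y37.967 F3955
G1 X138.097 Y44.465 F3955
G1 X177.052 Y52.426 F3955
G1 X216.896 Y61.851 F3955
M5
G0 X20.945 Y194.063
M3 S182
G1 X26.825 Y187.644 F3955
G1 X22.537 Y180.068 F3955
G1 X14.007 Y181.805 F3955
G1 X13.023 Y190.454 F3955
G1 X20.945 Y194.063 F3955
M5
G0 X0.000 Y0.000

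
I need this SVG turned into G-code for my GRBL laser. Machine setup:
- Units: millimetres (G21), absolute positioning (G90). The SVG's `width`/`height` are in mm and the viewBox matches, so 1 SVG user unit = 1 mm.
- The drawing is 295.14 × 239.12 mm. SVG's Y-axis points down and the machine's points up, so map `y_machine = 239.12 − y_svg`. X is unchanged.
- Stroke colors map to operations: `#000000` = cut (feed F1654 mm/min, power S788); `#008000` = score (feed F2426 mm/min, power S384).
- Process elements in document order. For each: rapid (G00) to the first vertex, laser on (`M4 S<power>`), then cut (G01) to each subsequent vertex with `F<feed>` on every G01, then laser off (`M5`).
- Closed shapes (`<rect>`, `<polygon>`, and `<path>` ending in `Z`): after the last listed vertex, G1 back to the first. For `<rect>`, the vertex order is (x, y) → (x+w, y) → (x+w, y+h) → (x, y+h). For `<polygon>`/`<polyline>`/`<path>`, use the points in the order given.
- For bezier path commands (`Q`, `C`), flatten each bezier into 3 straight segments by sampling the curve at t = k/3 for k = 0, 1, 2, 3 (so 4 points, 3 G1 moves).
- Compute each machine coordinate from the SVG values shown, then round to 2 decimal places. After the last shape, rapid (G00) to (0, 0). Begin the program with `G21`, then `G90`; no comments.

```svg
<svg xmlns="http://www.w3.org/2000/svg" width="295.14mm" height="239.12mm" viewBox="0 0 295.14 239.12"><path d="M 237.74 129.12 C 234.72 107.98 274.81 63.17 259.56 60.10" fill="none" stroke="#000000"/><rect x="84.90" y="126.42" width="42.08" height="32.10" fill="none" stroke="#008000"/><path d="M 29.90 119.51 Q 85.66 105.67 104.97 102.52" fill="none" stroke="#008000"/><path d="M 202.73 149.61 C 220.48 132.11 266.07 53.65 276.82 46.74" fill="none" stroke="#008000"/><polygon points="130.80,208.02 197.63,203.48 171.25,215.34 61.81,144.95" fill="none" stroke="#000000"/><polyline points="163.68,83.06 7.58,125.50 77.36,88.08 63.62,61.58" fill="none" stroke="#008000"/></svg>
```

Since the viewBox matches the mm dimensions, user units are millimetres directly. The only transform is the Y-flip y_m = 239.12 − y_svg.

Shape 1 is a cubic bezier drawn with `<path>`. Its stroke #000000 means cut at S788, F1654. After flipping Y the toolpath is (237.74,110.00) → (245.44,136.61) → (260.01,164.46) → (259.56,179.02).

Shape 2 is a rectangle drawn with `<rect>`. Its stroke #008000 means score at S384, F2426. After flipping Y the toolpath is (84.90,112.70) → (126.98,112.70) → (126.98,80.60) → (84.90,80.60) → (84.90,112.70), returning to the start.

Shape 3 is a quadratic bezier drawn with `<path>`. Its stroke #008000 means score at S384, F2426. After flipping Y the toolpath is (29.90,119.61) → (63.02,127.65) → (88.05,133.31) → (104.97,136.60).

Shape 4 is a cubic bezier drawn with `<path>`. Its stroke #008000 means score at S384, F2426. After flipping Y the toolpath is (202.73,89.51) → (227.44,122.42) → (256.78,166.53) → (276.82,192.38).

Shape 5 is a closed polygon drawn with `<polygon>`. Its stroke #000000 means cut at S788, F1654. After flipping Y the toolpath is (130.80,31.10) → (197.63,35.64) → (171.25,23.78) → (61.81,94.17) → (130.80,31.10), returning to the start.

Shape 6 is a open polyline drawn with `<polyline>`. Its stroke #008000 means score at S384, F2426. After flipping Y the toolpath is (163.68,156.06) → (7.58,113.62) → (77.36,151.04) → (63.62,177.54).

G21
G90
G00 X237.74 Y110.00
M4 S788
G01 X245.44 Y136.61 F1654
G01 X260.01 Y164.46 F1654
G01 X259.56 Y179.02 F1654
M5
G00 X84.90 Y112.70
M4 S384
G01 X126.98 Y112.70 F2426
G01 X126.98 Y80.60 F2426
G01 X84.90 Y80.60 F2426
G01 X84.90 Y112.70 F2426
M5
G00 X29.90 Y119.61
M4 S384
G01 X63.02 Y127.65 F2426
G01 X88.05 Y133.31 F2426
G01 X104.97 Y136.60 F2426
M5
G00 X202.73 Y89.51
M4 S384
G01 X227.44 Y122.42 F2426
G01 X256.78 Y166.53 F2426
G01 X276.82 Y192.38 F2426
M5
G00 X130.80 Y31.10
M4 S788
G01 X197.63 Y35.64 F1654
G01 X171.25 Y23.78 F1654
G01 X61.81 Y94.17 F1654
G01 X130.80 Y31.10 F1654
M5
G00 X163.68 Y156.06
M4 S384
G01 X7.58 Y113.62 F2426
G01 X77.36 Y151.04 F2426
G01 X63.62 Y177.54 F2426
M5
G00 X0.00 Y0.00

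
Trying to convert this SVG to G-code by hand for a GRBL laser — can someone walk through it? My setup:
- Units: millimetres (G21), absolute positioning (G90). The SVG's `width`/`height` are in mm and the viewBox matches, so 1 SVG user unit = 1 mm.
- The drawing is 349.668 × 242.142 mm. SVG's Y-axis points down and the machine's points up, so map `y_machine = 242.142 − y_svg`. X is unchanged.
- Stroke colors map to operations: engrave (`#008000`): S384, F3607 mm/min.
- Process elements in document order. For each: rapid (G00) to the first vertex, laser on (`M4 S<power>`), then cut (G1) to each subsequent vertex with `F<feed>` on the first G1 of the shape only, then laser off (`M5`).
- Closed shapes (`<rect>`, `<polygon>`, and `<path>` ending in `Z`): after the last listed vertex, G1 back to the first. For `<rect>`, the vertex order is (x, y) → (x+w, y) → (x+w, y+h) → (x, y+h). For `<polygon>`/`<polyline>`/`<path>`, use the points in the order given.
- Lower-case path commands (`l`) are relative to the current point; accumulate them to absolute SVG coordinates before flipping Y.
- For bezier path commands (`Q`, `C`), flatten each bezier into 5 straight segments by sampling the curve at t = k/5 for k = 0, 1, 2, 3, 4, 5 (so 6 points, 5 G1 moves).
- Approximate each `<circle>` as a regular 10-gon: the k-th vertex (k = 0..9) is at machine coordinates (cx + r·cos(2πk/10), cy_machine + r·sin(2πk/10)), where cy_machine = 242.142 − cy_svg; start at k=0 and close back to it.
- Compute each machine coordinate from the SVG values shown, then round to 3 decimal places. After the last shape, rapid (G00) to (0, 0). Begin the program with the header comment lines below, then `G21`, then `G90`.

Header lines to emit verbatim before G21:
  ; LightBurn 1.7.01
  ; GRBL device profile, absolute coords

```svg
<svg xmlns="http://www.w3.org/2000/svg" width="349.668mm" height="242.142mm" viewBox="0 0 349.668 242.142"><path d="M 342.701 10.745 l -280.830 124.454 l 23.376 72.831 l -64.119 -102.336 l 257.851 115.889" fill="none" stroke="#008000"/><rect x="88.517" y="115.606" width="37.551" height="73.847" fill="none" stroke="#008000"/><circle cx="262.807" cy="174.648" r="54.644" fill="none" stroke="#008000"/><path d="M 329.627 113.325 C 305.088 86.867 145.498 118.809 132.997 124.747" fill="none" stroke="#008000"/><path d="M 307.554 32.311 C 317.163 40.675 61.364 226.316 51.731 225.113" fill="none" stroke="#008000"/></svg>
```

; LightBurn 1.7.01
; GRBL device profile, absolute coords
G21
G90
G00 X342.701 Y231.397
M4 S384
G1 X61.871 Y106.943 F3607
G1 X85.247 Y34.112
G1 X21.128 Y136.448
G1 X278.979 Y20.559
M5
G00 X88.517 Y126.536
M4 S384
G1 X126.068 Y126.536 F3607
G1 X126.068 Y52.689
G1 X88.517 Y52.689
G1 X88.517 Y126.536
M5
G00 X317.451 Y67.494
M4 S384
G1 X307.015 Y99.613 F3607
G1 X279.693 Y119.464
G1 X245.921 Y119.464
G1 X218.599 Y99.613
G1 X208.163 Y67.494
G1 X218.599 Y35.375
G1 X245.921 Y15.524
G1 X279.693 Y15.524
G1 X307.015 Y35.375
G1 X317.451 Y67.494
M5
G00 X329.627 Y128.817
M4 S384
G1 X300.955 Y138.359 F3607
G1 X253.413 Y137.936
G1 X200.544 Y131.601
G1 X155.891 Y123.403
G1 X132.997 Y117.395
M5
G00 X307.554 Y209.831
M4 S384
G1 X285.563 Y186.452 F3607
G1 X224.430 Y138.005
G1 X148.710 Y81.967
G1 X82.958 Y35.816
G1 X51.731 Y17.029
M5
G00 X0.000 Y0.000

viewBox `0 0 349.668 242.142` with mm width/height → 1 unit = 1 mm. Flip: y_m = 242.142 − y_svg.

**Shape 1** — `<path>` open polyline, stroke `#008000` → engrave (S384, F3607). Machine vertices: (342.701,231.397) → (61.871,106.943) → (85.247,34.112) → (21.128,136.448) → (278.979,20.559). Open path.

**Shape 2** — `<rect>` rectangle, stroke `#008000` → engrave (S384, F3607). Machine vertices: (88.517,126.536) → (126.068,126.536) → (126.068,52.689) → (88.517,52.689) → (88.517,126.536). Closed: final G1 returns to the first vertex.

**Shape 3** — `<circle>` circle, stroke `#008000` → engrave (S384, F3607). Machine vertices: (317.451,67.494) → (307.015,99.613) → (279.693,119.464) → (245.921,119.464) → (218.599,99.613) → (208.163,67.494) → (218.599,35.375) → (245.921,15.524) → (279.693,15.524) → (307.015,35.375) → (317.451,67.494). Closed: final G1 returns to the first vertex.

**Shape 4** — `<path>` cubic bezier, stroke `#008000` → engrave (S384, F3607). Control points (SVG): P0=(329.627,113.325), P1=(305.088,86.867), P2=(145.498,118.809), P3=(132.997,124.747); sampled at t=k/5. Machine vertices: (329.627,128.817) → (300.955,138.359) → (253.413,137.936) → (200.544,131.601) → (155.891,123.403) → (132.997,117.395). Open path.

**Shape 5** — `<path>` cubic bezier, stroke `#008000` → engrave (S384, F3607). Control points (SVG): P0=(307.554,32.311), P1=(317.163,40.675), P2=(61.364,226.316), P3=(51.731,225.113); sampled at t=k/5. Machine vertices: (307.554,209.831) → (285.563,186.452) → (224.430,138.005) → (148.710,81.967) → (82.958,35.816) → (51.731,17.029). Open path.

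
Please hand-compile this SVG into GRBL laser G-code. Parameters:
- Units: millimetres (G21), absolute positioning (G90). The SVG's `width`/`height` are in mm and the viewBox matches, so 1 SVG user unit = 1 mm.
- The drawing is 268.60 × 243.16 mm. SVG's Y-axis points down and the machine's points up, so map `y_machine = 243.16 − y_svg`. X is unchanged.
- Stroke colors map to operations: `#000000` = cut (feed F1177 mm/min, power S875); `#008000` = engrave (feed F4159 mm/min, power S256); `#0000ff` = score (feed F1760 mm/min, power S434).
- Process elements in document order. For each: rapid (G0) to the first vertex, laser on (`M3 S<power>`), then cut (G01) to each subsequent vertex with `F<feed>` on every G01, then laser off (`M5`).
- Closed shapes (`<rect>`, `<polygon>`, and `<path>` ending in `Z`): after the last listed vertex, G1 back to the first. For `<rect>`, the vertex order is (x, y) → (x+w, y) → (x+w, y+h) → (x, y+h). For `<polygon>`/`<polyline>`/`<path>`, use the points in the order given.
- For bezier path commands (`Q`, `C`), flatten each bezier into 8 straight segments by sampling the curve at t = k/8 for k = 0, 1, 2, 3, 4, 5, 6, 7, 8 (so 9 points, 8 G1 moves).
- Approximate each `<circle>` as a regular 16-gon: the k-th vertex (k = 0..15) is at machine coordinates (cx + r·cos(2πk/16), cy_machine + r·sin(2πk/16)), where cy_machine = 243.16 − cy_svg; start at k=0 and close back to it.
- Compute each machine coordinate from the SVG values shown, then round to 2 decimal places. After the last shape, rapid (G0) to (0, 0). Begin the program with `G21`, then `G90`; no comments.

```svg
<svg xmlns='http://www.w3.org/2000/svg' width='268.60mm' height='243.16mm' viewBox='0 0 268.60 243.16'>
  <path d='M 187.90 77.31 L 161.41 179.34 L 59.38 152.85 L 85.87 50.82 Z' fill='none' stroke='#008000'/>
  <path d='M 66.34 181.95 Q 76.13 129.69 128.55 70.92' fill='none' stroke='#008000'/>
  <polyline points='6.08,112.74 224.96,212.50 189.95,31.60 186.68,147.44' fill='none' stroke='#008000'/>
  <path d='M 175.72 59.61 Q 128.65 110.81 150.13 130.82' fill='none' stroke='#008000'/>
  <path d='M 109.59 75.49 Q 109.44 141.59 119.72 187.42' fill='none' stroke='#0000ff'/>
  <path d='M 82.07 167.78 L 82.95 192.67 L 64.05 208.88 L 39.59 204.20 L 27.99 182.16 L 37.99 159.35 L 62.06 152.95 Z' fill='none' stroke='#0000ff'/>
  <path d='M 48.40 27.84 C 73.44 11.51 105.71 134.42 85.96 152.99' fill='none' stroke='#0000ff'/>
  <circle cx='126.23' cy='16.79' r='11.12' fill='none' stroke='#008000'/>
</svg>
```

G21
G90
G0 X187.90 Y165.85
M3 S256
G01 X161.41 Y63.82 F4159
G01 X59.38 Y90.31 F4159
G01 X85.87 Y192.34 F4159
G01 X187.90 Y165.85 F4159
M5
G0 X66.34 Y61.21
M3 S256
G01 X69.45 Y74.38 F4159
G01 X73.90 Y87.75 F4159
G01 X79.68 Y101.32 F4159
G01 X86.79 Y115.10 F4159
G01 X95.23 Y129.08 F4159
G01 X105.00 Y143.26 F4159
G01 X116.11 Y157.65 F4159
G01 X128.55 Y172.24 F4159
M5
G0 X6.08 Y130.42
M3 S256
G01 X224.96 Y30.66 F4159
G01 X189.95 Y211.56 F4159
G01 X186.68 Y95.72 F4159
M5
G0 X175.72 Y183.55
M3 S256
G01 X165.02 Y171.24 F4159
G01 X156.47 Y159.90 F4159
G01 X150.06 Y149.54 F4159
G01 X145.79 Y140.15 F4159
G01 X143.66 Y131.73 F4159
G01 X143.67 Y124.29 F4159
G01 X145.83 Y117.83 F4159
G01 X150.13 Y112.34 F4159
M5
G0 X109.59 Y167.67
M3 S434
G01 X109.72 Y151.46 F1760
G01 X110.17 Y135.89 F1760
G01 X110.94 Y120.95 F1760
G01 X112.05 Y106.64 F1760
G01 X113.48 Y92.96 F1760
G01 X115.23 Y79.92 F1760
G01 X117.31 Y67.51 F1760
G01 X119.72 Y55.74 F1760
M5
G0 X82.07 Y75.38
M3 S434
G01 X82.95 Y50.49 F1760
G01 X64.05 Y34.28 F1760
G01 X39.59 Y38.96 F1760
G01 X27.99 Y61.00 F1760
G01 X37.99 Y83.81 F1760
G01 X62.06 Y90.21 F1760
G01 X82.07 Y75.38 F1760
M5
G0 X48.40 Y215.32
M3 S434
G01 X58.01 Y215.39 F1760
G01 X67.61 Y205.27 F1760
G01 X76.50 Y187.79 F1760
G01 X83.98 Y165.83 F1760
G01 X89.36 Y142.23 F1760
G01 X91.94 Y119.86 F1760
G01 X91.04 Y101.55 F1760
G01 X85.96 Y90.17 F1760
M5
G0 X137.35 Y226.37
M3 S256
G01 X136.50 Y230.63 F4159
G01 X134.09 Y234.23 F4159
G01 X130.49 Y236.64 F4159
G01 X126.23 Y237.49 F4159
G01 X121.97 Y236.64 F4159
G01 X118.37 Y234.23 F4159
G01 X115.96 Y230.63 F4159
G01 X115.11 Y226.37 F4159
G01 X115.96 Y222.11 F4159
G01 X118.37 Y218.51 F4159
G01 X121.97 Y216.10 F4159
G01 X126.23 Y215.25 F4159
G01 X130.49 Y216.10 F4159
G01 X134.09 Y218.51 F4159
G01 X136.50 Y222.11 F4159
G01 X137.35 Y226.37 F4159
M5
G0 X0.00 Y0.00

1 u = 1 mm; y_m = 243.16 − y.

[1] `<path>` regular polygon, #008000→engrave S256 F4159: (187.90,165.85) → (161.41,63.82) → (59.38,90.31) → (85.87,192.34) → (187.90,165.85) (closed)

[2] `<path>` quadratic bezier, #008000→engrave S256 F4159: (66.34,61.21) → (69.45,74.38) → (73.90,87.75) → (79.68,101.32) → (86.79,115.10) → (95.23,129.08) → (105.00,143.26) → (116.11,157.65) → (128.55,172.24)

[3] `<polyline>` open polyline, #008000→engrave S256 F4159: (6.08,130.42) → (224.96,30.66) → (189.95,211.56) → (186.68,95.72)

[4] `<path>` quadratic bezier, #008000→engrave S256 F4159: (175.72,183.55) → (165.02,171.24) → (156.47,159.90) → (150.06,149.54) → (145.79,140.15) → (143.66,131.73) → (143.67,124.29) → (145.83,117.83) → (150.13,112.34)

[5] `<path>` quadratic bezier, #0000ff→score S434 F1760: (109.59,167.67) → (109.72,151.46) → (110.17,135.89) → (110.94,120.95) → (112.05,106.64) → (113.48,92.96) → (115.23,79.92) → (117.31,67.51) → (119.72,55.74)

[6] `<path>` regular polygon, #0000ff→score S434 F1760: (82.07,75.38) → (82.95,50.49) → (64.05,34.28) → (39.59,38.96) → (27.99,61.00) → (37.99,83.81) → (62.06,90.21) → (82.07,75.38) (closed)

[7] `<path>` cubic bezier, #0000ff→score S434 F1760: (48.40,215.32) → (58.01,215.39) → (67.61,205.27) → (76.50,187.79) → (83.98,165.83) → (89.36,142.23) → (91.94,119.86) → (91.04,101.55) → (85.96,90.17)

[8] `<circle>` circle, #008000→engrave S256 F4159: (137.35,226.37) → (136.50,230.63) → (134.09,234.23) → (130.49,236.64) → (126.23,237.49) → (121.97,236.64) → (118.37,234.23) → (115.96,230.63) → (115.11,226.37) → (115.96,222.11) → (118.37,218.51) → (121.97,216.10) → (126.23,215.25) → (130.49,216.10) → (134.09,218.51) → (136.50,222.11) → (137.35,226.37) (closed)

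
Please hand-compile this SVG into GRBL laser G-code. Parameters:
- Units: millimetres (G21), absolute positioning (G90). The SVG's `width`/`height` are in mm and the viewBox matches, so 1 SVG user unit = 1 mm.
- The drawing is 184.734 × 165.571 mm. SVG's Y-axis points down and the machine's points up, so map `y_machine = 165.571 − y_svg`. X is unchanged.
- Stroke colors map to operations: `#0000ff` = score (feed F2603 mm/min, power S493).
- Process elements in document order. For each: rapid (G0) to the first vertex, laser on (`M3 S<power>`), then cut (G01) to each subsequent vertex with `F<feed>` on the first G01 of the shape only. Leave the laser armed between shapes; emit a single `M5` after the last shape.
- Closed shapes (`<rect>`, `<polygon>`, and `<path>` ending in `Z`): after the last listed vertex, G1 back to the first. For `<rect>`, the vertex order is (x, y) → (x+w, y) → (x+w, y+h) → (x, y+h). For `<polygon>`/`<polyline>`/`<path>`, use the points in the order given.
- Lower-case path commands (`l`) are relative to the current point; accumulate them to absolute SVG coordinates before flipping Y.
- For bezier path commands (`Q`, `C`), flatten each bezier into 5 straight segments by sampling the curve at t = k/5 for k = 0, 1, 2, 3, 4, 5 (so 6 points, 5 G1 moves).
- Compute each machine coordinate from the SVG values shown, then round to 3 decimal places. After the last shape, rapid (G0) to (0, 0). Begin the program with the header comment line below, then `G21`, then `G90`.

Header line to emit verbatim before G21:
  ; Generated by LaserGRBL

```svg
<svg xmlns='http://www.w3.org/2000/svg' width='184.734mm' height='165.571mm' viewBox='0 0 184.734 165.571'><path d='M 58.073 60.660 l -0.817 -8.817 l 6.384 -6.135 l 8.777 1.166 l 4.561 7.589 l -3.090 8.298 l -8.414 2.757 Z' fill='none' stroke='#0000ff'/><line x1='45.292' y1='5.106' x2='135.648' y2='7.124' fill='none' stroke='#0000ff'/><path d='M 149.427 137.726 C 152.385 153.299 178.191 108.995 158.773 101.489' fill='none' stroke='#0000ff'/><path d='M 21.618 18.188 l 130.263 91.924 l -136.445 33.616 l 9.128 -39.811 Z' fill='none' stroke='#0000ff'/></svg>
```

; Generated by LaserGRBL
G21
G90
G0 X58.073 Y104.911
M3 S493
G01 X57.256 Y113.728 F2603
G01 X63.640 Y119.863
G01 X72.417 Y118.697
G01 X76.978 Y111.108
G01 X73.888 Y102.810
G01 X65.474 Y100.053
G01 X58.073 Y104.911
G0 X45.292 Y160.465
M3 S493
G01 X135.648 Y158.447 F2603
G0 X149.427 Y27.845
M3 S493
G01 X153.399 Y24.913 F2603
G01 X159.587 Y31.711
G01 X164.724 Y43.599
G01 X165.541 Y55.936
G01 X158.773 Y64.082
G0 X21.618 Y147.383
M3 S493
G01 X151.881 Y55.459 F2603
G01 X15.436 Y21.843
G01 X24.564 Y61.654
G01 X21.618 Y147.383
M5
G0 X0.000 Y0.000

viewBox `0 0 184.734 165.571` with mm width/height → 1 unit = 1 mm. Flip: y_m = 165.571 − y_svg.

**Shape 1** — `<path>` regular polygon, stroke `#0000ff` → score (S493, F2603). Machine vertices: (58.073,104.911) → (57.256,113.728) → (63.640,119.863) → (72.417,118.697) → (76.978,111.108) → (73.888,102.810) → (65.474,100.053) → (58.073,104.911). Closed: final G1 returns to the first vertex.

**Shape 2** — `<line>` line segment, stroke `#0000ff` → score (S493, F2603). Machine vertices: (45.292,160.465) → (135.648,158.447). Open path.

**Shape 3** — `<path>` cubic bezier, stroke `#0000ff` → score (S493, F2603). Control points (SVG): P0=(149.427,137.726), P1=(152.385,153.299), P2=(178.191,108.995), P3=(158.773,101.489); sampled at t=k/5. Machine vertices: (149.427,27.845) → (153.399,24.913) → (159.587,31.711) → (164.724,43.599) → (165.541,55.936) → (158.773,64.082). Open path.

**Shape 4** — `<path>` closed polygon, stroke `#0000ff` → score (S493, F2603). Machine vertices: (21.618,147.383) → (151.881,55.459) → (15.436,21.843) → (24.564,61.654) → (21.618,147.383). Closed: final G1 returns to the first vertex.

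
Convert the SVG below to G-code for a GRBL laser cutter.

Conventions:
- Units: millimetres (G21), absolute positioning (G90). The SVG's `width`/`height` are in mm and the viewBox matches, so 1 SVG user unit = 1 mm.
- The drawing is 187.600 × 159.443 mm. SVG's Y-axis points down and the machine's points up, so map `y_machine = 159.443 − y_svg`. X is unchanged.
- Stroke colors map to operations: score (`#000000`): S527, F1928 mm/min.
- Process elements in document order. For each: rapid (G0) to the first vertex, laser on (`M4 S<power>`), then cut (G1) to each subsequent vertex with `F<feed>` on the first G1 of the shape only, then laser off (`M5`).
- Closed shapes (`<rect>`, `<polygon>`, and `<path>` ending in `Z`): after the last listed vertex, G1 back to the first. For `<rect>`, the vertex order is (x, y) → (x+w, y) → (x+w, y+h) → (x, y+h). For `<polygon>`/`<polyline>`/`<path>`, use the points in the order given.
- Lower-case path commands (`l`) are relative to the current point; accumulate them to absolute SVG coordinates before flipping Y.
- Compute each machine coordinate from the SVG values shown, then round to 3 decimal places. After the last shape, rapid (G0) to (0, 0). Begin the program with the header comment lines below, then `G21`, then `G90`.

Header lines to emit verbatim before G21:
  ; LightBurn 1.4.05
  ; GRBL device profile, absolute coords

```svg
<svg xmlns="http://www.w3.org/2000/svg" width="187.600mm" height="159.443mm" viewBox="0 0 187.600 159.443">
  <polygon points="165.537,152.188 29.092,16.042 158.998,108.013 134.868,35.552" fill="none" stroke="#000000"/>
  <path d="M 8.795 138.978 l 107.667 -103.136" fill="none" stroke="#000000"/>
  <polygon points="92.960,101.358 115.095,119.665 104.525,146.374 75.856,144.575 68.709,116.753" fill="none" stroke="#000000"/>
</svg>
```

; LightBurn 1.4.05
; GRBL device profile, absolute coords
G21
G90
G0 X165.537 Y7.255
M4 S527
G1 X29.092 Y143.401 F1928
G1 X158.998 Y51.430
G1 X134.868 Y123.891
G1 X165.537 Y7.255
M5
G0 X8.795 Y20.465
M4 S527
G1 X116.462 Y123.601 F1928
M5
G0 X92.960 Y58.085
M4 S527
G1 X115.095 Y39.778 F1928
G1 X104.525 Y13.069
G1 X75.856 Y14.868
G1 X68.709 Y42.690
G1 X92.960 Y58.085
M5
G0 X0.000 Y0.000

1 u = 1 mm; y_m = 159.443 − y.

[1] `<polygon>` closed polygon, #000000→score S527 F1928: (165.537,7.255) → (29.092,143.401) → (158.998,51.430) → (134.868,123.891) → (165.537,7.255) (closed)

[2] `<path>` line segment, #000000→score S527 F1928: (8.795,20.465) → (116.462,123.601)

[3] `<polygon>` regular polygon, #000000→score S527 F1928: (92.960,58.085) → (115.095,39.778) → (104.525,13.069) → (75.856,14.868) → (68.709,42.690) → (92.960,58.085) (closed)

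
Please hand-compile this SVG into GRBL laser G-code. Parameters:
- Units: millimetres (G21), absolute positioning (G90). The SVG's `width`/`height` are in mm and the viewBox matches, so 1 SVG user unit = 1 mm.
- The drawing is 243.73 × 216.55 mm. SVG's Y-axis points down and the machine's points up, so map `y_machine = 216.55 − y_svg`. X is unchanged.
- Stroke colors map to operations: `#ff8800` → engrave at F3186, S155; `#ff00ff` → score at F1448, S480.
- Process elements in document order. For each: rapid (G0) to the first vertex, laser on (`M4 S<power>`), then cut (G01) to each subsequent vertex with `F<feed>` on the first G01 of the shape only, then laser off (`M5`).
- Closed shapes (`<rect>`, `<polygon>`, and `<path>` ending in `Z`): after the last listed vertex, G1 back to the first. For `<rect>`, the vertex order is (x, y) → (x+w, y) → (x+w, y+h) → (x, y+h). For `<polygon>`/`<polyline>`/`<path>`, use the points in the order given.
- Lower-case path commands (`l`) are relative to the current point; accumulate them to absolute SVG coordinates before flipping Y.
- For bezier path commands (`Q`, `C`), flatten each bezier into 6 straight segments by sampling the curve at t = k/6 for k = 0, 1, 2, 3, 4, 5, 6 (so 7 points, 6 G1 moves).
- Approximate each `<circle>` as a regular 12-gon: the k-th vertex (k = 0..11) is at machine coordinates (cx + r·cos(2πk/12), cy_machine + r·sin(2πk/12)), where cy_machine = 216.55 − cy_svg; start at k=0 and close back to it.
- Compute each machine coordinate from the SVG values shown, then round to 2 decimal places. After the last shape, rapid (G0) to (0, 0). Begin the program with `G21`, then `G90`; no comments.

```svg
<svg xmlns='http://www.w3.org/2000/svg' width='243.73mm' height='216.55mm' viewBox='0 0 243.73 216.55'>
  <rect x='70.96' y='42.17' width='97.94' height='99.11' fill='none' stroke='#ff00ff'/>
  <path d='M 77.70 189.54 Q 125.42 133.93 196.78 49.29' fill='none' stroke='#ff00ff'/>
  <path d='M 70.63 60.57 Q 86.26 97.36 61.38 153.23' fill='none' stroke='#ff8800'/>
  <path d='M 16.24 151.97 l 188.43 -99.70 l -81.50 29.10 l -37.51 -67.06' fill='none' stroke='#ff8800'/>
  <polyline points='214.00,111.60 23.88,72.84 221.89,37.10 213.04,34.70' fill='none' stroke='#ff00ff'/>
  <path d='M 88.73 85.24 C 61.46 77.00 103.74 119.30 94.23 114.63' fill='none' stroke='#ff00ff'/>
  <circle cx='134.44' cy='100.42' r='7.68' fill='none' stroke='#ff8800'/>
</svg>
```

1 u = 1 mm; y_m = 216.55 − y.

[1] `<rect>` rectangle, #ff00ff→score S480 F1448: (70.96,174.38) → (168.90,174.38) → (168.90,75.27) → (70.96,75.27) → (70.96,174.38) (closed)

[2] `<path>` quadratic bezier, #ff00ff→score S480 F1448: (77.70,27.01) → (94.26,46.35) → (112.14,67.31) → (131.33,89.88) → (151.83,114.06) → (173.65,139.85) → (196.78,167.26)

[3] `<path>` quadratic bezier, #ff8800→engrave S155 F3186: (70.63,155.98) → (74.71,143.19) → (76.55,129.33) → (76.13,114.42) → (73.47,98.45) → (68.55,81.41) → (61.38,63.32)

[4] `<path>` open polyline, #ff8800→engrave S155 F3186: (16.24,64.58) → (204.67,164.28) → (123.17,135.18) → (85.66,202.24)

[5] `<polyline>` open polyline, #ff00ff→score S480 F1448: (214.00,104.95) → (23.88,143.71) → (221.89,179.45) → (213.04,181.85)

[6] `<path>` cubic bezier, #ff00ff→score S480 F1448: (88.73,131.31) → (80.33,131.67) → (80.15,126.31) → (84.82,117.95) → (90.97,109.30) → (95.23,103.05) → (94.23,101.92)

[7] `<circle>` circle, #ff8800→engrave S155 F3186: (142.12,116.13) → (141.09,119.97) → (138.28,122.78) → (134.44,123.81) → (130.60,122.78) → (127.79,119.97) → (126.76,116.13) → (127.79,112.29) → (130.60,109.48) → (134.44,108.45) → (138.28,109.48) → (141.09,112.29) → (142.12,116.13) (closed)

G21
G90
G0 X70.96 Y174.38
M4 S480
G01 X168.90 Y174.38 F1448
G01 X168.90 Y75.27
G01 X70.96 Y75.27
G01 X70.96 Y174.38
M5
G0 X77.70 Y27.01
M4 S480
G01 X94.26 Y46.35 F1448
G01 X112.14 Y67.31
G01 X131.33 Y89.88
G01 X151.83 Y114.06
G01 X173.65 Y139.85
G01 X196.78 Y167.26
M5
G0 X70.63 Y155.98
M4 S155
G01 X74.71 Y143.19 F3186
G01 X76.55 Y129.33
G01 X76.13 Y114.42
G01 X73.47 Y98.45
G01 X68.55 Y81.41
G01 X61.38 Y63.32
M5
G0 X16.24 Y64.58
M4 S155
G01 X204.67 Y164.28 F3186
G01 X123.17 Y135.18
G01 X85.66 Y202.24
M5
G0 X214.00 Y104.95
M4 S480
G01 X23.88 Y143.71 F1448
G01 X221.89 Y179.45
G01 X213.04 Y181.85
M5
G0 X88.73 Y131.31
M4 S480
G01 X80.33 Y131.67 F1448
G01 X80.15 Y126.31
G01 X84.82 Y117.95
G01 X90.97 Y109.30
G01 X95.23 Y103.05
G01 X94.23 Y101.92
M5
G0 X142.12 Y116.13
M4 S155
G01 X141.09 Y119.97 F3186
G01 X138.28 Y122.78
G01 X134.44 Y123.81
G01 X130.60 Y122.78
G01 X127.79 Y119.97
G01 X126.76 Y116.13
G01 X127.79 Y112.29
G01 X130.60 Y109.48
G01 X134.44 Y108.45
G01 X138.28 Y109.48
G01 X141.09 Y112.29
G01 X142.12 Y116.13
M5
G0 X0.00 Y0.00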